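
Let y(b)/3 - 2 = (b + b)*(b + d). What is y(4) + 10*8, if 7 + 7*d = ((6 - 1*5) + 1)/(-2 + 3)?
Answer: 1154/7 ≈ 164.86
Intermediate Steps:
d = -5/7 (d = -1 + (((6 - 1*5) + 1)/(-2 + 3))/7 = -1 + (((6 - 5) + 1)/1)/7 = -1 + ((1 + 1)*1)/7 = -1 + (2*1)/7 = -1 + (⅐)*2 = -1 + 2/7 = -5/7 ≈ -0.71429)
y(b) = 6 + 6*b*(-5/7 + b) (y(b) = 6 + 3*((b + b)*(b - 5/7)) = 6 + 3*((2*b)*(-5/7 + b)) = 6 + 3*(2*b*(-5/7 + b)) = 6 + 6*b*(-5/7 + b))
y(4) + 10*8 = (6 + 6*4² - 30/7*4) + 10*8 = (6 + 6*16 - 120/7) + 80 = (6 + 96 - 120/7) + 80 = 594/7 + 80 = 1154/7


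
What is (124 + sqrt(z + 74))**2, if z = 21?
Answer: (124 + sqrt(95))**2 ≈ 17888.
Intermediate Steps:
(124 + sqrt(z + 74))**2 = (124 + sqrt(21 + 74))**2 = (124 + sqrt(95))**2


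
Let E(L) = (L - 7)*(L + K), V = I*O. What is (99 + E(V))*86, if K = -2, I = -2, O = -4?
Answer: 9030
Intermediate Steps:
V = 8 (V = -2*(-4) = 8)
E(L) = (-7 + L)*(-2 + L) (E(L) = (L - 7)*(L - 2) = (-7 + L)*(-2 + L))
(99 + E(V))*86 = (99 + (14 + 8² - 9*8))*86 = (99 + (14 + 64 - 72))*86 = (99 + 6)*86 = 105*86 = 9030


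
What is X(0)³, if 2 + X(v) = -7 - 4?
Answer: -2197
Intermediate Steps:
X(v) = -13 (X(v) = -2 + (-7 - 4) = -2 - 11 = -13)
X(0)³ = (-13)³ = -2197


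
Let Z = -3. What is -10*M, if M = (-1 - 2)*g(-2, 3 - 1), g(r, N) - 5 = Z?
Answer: 60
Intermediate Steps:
g(r, N) = 2 (g(r, N) = 5 - 3 = 2)
M = -6 (M = (-1 - 2)*2 = -3*2 = -6)
-10*M = -10*(-6) = 60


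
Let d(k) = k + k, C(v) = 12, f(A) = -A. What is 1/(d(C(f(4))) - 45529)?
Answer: -1/45505 ≈ -2.1976e-5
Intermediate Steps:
d(k) = 2*k
1/(d(C(f(4))) - 45529) = 1/(2*12 - 45529) = 1/(24 - 45529) = 1/(-45505) = -1/45505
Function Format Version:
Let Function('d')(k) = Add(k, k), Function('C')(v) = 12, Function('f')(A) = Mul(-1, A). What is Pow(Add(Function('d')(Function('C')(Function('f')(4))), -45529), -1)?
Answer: Rational(-1, 45505) ≈ -2.1976e-5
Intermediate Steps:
Function('d')(k) = Mul(2, k)
Pow(Add(Function('d')(Function('C')(Function('f')(4))), -45529), -1) = Pow(Add(Mul(2, 12), -45529), -1) = Pow(Add(24, -45529), -1) = Pow(-45505, -1) = Rational(-1, 45505)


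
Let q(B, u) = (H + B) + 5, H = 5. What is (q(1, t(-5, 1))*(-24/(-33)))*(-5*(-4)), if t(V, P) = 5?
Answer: 160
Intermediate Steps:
q(B, u) = 10 + B (q(B, u) = (5 + B) + 5 = 10 + B)
(q(1, t(-5, 1))*(-24/(-33)))*(-5*(-4)) = ((10 + 1)*(-24/(-33)))*(-5*(-4)) = (11*(-24*(-1/33)))*20 = (11*(8/11))*20 = 8*20 = 160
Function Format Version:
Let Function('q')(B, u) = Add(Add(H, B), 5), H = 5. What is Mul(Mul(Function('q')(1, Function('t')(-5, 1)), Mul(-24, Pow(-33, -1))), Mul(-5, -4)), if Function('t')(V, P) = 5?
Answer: 160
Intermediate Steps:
Function('q')(B, u) = Add(10, B) (Function('q')(B, u) = Add(Add(5, B), 5) = Add(10, B))
Mul(Mul(Function('q')(1, Function('t')(-5, 1)), Mul(-24, Pow(-33, -1))), Mul(-5, -4)) = Mul(Mul(Add(10, 1), Mul(-24, Pow(-33, -1))), Mul(-5, -4)) = Mul(Mul(11, Mul(-24, Rational(-1, 33))), 20) = Mul(Mul(11, Rational(8, 11)), 20) = Mul(8, 20) = 160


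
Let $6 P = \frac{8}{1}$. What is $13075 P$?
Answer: $\frac{52300}{3} \approx 17433.0$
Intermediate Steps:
$P = \frac{4}{3}$ ($P = \frac{8 \cdot 1^{-1}}{6} = \frac{8 \cdot 1}{6} = \frac{1}{6} \cdot 8 = \frac{4}{3} \approx 1.3333$)
$13075 P = 13075 \cdot \frac{4}{3} = \frac{52300}{3}$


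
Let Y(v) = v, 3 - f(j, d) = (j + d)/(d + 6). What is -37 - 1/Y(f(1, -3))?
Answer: -410/11 ≈ -37.273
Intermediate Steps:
f(j, d) = 3 - (d + j)/(6 + d) (f(j, d) = 3 - (j + d)/(d + 6) = 3 - (d + j)/(6 + d))
-37 - 1/Y(f(1, -3)) = -37 - 1/((18 - 1*1 + 2*(-3))/(6 - 3)) = -37 - 1/((18 - 1 - 6)/3) = -37 - 1/((⅓)*11) = -37 - 1/11/3 = -37 - 1*3/11 = -37 - 3/11 = -410/11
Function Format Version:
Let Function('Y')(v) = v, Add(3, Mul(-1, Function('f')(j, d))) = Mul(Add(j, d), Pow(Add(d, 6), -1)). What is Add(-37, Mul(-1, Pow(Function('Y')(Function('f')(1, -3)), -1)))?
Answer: Rational(-410, 11) ≈ -37.273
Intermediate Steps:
Function('f')(j, d) = Add(3, Mul(-1, Pow(Add(6, d), -1), Add(d, j))) (Function('f')(j, d) = Add(3, Mul(-1, Mul(Add(j, d), Pow(Add(d, 6), -1)))) = Add(3, Mul(-1, Mul(Add(d, j), Pow(Add(6, d), -1)))) = Add(3, Mul(-1, Mul(Pow(Add(6, d), -1), Add(d, j)))) = Add(3, Mul(-1, Pow(Add(6, d), -1), Add(d, j))))
Add(-37, Mul(-1, Pow(Function('Y')(Function('f')(1, -3)), -1))) = Add(-37, Mul(-1, Pow(Mul(Pow(Add(6, -3), -1), Add(18, Mul(-1, 1), Mul(2, -3))), -1))) = Add(-37, Mul(-1, Pow(Mul(Pow(3, -1), Add(18, -1, -6)), -1))) = Add(-37, Mul(-1, Pow(Mul(Rational(1, 3), 11), -1))) = Add(-37, Mul(-1, Pow(Rational(11, 3), -1))) = Add(-37, Mul(-1, Rational(3, 11))) = Add(-37, Rational(-3, 11)) = Rational(-410, 11)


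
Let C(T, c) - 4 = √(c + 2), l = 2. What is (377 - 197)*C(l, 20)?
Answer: 720 + 180*√22 ≈ 1564.3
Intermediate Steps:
C(T, c) = 4 + √(2 + c) (C(T, c) = 4 + √(c + 2) = 4 + √(2 + c))
(377 - 197)*C(l, 20) = (377 - 197)*(4 + √(2 + 20)) = 180*(4 + √22) = 720 + 180*√22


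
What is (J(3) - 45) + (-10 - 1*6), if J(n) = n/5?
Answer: -302/5 ≈ -60.400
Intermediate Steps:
J(n) = n/5 (J(n) = n*(⅕) = n/5)
(J(3) - 45) + (-10 - 1*6) = ((⅕)*3 - 45) + (-10 - 1*6) = (⅗ - 45) + (-10 - 6) = -222/5 - 16 = -302/5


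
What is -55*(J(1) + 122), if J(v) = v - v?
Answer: -6710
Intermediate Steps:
J(v) = 0
-55*(J(1) + 122) = -55*(0 + 122) = -55*122 = -6710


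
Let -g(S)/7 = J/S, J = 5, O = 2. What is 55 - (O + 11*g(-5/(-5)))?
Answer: 438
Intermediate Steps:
g(S) = -35/S
55 - (O + 11*g(-5/(-5))) = 55 - (2 + 11*(-35/((-5/(-5))))) = 55 - (2 + 11*(-35/((-5*(-⅕))))) = 55 - (2 + 11*(-35/1)) = 55 - (2 + 11*(-35*1)) = 55 - (2 + 11*(-35)) = 55 - (2 - 385) = 55 - 1*(-383) = 55 + 383 = 438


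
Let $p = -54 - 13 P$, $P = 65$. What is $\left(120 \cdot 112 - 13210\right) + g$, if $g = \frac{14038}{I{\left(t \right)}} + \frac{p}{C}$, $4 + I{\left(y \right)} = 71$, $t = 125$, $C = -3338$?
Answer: $\frac{98357657}{223646} \approx 439.79$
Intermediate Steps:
$I{\left(y \right)} = 67$ ($I{\left(y \right)} = -4 + 71 = 67$)
$p = -899$ ($p = -54 - 845 = -899$)
$g = \frac{46919077}{223646}$ ($g = \frac{14038}{67} - \frac{899}{-3338} = 14038 \cdot \frac{1}{67} - - \frac{899}{3338} = \frac{14038}{67} + \frac{899}{3338} = \frac{46919077}{223646} \approx 209.79$)
$\left(120 \cdot 112 - 13210\right) + g = \left(120 \cdot 112 - 13210\right) + \frac{46919077}{223646} = \left(13440 - 13210\right) + \frac{46919077}{223646} = 230 + \frac{46919077}{223646} = \frac{98357657}{223646}$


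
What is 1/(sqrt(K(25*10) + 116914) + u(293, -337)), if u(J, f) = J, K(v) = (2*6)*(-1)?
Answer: -293/31053 + sqrt(116902)/31053 ≈ 0.0015750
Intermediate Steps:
K(v) = -12 (K(v) = 12*(-1) = -12)
1/(sqrt(K(25*10) + 116914) + u(293, -337)) = 1/(sqrt(-12 + 116914) + 293) = 1/(sqrt(116902) + 293) = 1/(293 + sqrt(116902))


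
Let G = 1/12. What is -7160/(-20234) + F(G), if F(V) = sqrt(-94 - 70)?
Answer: 3580/10117 + 2*I*sqrt(41) ≈ 0.35386 + 12.806*I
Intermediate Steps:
G = 1/12 ≈ 0.083333
F(V) = 2*I*sqrt(41) (F(V) = sqrt(-164) = 2*I*sqrt(41))
-7160/(-20234) + F(G) = -7160/(-20234) + 2*I*sqrt(41) = -7160*(-1/20234) + 2*I*sqrt(41) = 3580/10117 + 2*I*sqrt(41)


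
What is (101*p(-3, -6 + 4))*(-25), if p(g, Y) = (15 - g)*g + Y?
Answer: 141400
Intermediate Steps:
p(g, Y) = Y + g*(15 - g) (p(g, Y) = g*(15 - g) + Y = Y + g*(15 - g))
(101*p(-3, -6 + 4))*(-25) = (101*((-6 + 4) - 1*(-3)² + 15*(-3)))*(-25) = (101*(-2 - 1*9 - 45))*(-25) = (101*(-2 - 9 - 45))*(-25) = (101*(-56))*(-25) = -5656*(-25) = 141400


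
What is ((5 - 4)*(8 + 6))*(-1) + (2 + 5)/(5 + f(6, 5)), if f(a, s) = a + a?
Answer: -231/17 ≈ -13.588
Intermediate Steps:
f(a, s) = 2*a
((5 - 4)*(8 + 6))*(-1) + (2 + 5)/(5 + f(6, 5)) = ((5 - 4)*(8 + 6))*(-1) + (2 + 5)/(5 + 2*6) = (1*14)*(-1) + 7/(5 + 12) = 14*(-1) + 7/17 = -14 + 7*(1/17) = -14 + 7/17 = -231/17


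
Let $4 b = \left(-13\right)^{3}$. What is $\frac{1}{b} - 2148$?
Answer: $- \frac{4719160}{2197} \approx -2148.0$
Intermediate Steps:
$b = - \frac{2197}{4}$ ($b = \frac{\left(-13\right)^{3}}{4} = \frac{1}{4} \left(-2197\right) = - \frac{2197}{4} \approx -549.25$)
$\frac{1}{b} - 2148 = \frac{1}{- \frac{2197}{4}} - 2148 = - \frac{4}{2197} - 2148 = - \frac{4719160}{2197}$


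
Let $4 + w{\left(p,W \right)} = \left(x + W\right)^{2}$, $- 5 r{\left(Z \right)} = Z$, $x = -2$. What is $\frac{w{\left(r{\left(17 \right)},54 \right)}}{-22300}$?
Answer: $- \frac{27}{223} \approx -0.12108$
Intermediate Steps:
$r{\left(Z \right)} = - \frac{Z}{5}$
$w{\left(p,W \right)} = -4 + \left(-2 + W\right)^{2}$
$\frac{w{\left(r{\left(17 \right)},54 \right)}}{-22300} = \frac{54 \left(-4 + 54\right)}{-22300} = 54 \cdot 50 \left(- \frac{1}{22300}\right) = 2700 \left(- \frac{1}{22300}\right) = - \frac{27}{223}$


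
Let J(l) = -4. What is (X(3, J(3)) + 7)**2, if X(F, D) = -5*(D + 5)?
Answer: 4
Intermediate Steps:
X(F, D) = -25 - 5*D (X(F, D) = -5*(5 + D) = -25 - 5*D)
(X(3, J(3)) + 7)**2 = ((-25 - 5*(-4)) + 7)**2 = ((-25 + 20) + 7)**2 = (-5 + 7)**2 = 2**2 = 4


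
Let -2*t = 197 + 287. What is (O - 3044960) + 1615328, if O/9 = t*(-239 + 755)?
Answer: -2553480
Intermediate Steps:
t = -242 (t = -(197 + 287)/2 = -½*484 = -242)
O = -1123848 (O = 9*(-242*(-239 + 755)) = 9*(-242*516) = 9*(-124872) = -1123848)
(O - 3044960) + 1615328 = (-1123848 - 3044960) + 1615328 = -4168808 + 1615328 = -2553480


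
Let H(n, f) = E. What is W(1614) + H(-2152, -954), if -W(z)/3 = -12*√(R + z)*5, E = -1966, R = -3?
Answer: -1966 + 540*√179 ≈ 5258.7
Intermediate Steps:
H(n, f) = -1966
W(z) = 180*√(-3 + z) (W(z) = -3*(-12*√(-3 + z))*5 = -(-180)*√(-3 + z) = 180*√(-3 + z))
W(1614) + H(-2152, -954) = 180*√(-3 + 1614) - 1966 = 180*√1611 - 1966 = 180*(3*√179) - 1966 = 540*√179 - 1966 = -1966 + 540*√179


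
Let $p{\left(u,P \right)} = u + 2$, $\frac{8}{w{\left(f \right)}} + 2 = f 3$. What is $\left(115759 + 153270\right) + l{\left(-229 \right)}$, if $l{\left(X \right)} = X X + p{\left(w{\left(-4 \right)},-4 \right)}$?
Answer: $\frac{2250300}{7} \approx 3.2147 \cdot 10^{5}$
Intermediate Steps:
$w{\left(f \right)} = \frac{8}{-2 + 3 f}$ ($w{\left(f \right)} = \frac{8}{-2 + f 3} = \frac{8}{-2 + 3 f}$)
$p{\left(u,P \right)} = 2 + u$
$l{\left(X \right)} = \frac{10}{7} + X^{2}$ ($l{\left(X \right)} = X X + \left(2 + \frac{8}{-2 + 3 \left(-4\right)}\right) = X^{2} + \left(2 + \frac{8}{-2 - 12}\right) = X^{2} + \left(2 + \frac{8}{-14}\right) = X^{2} + \left(2 + 8 \left(- \frac{1}{14}\right)\right) = X^{2} + \left(2 - \frac{4}{7}\right) = X^{2} + \frac{10}{7} = \frac{10}{7} + X^{2}$)
$\left(115759 + 153270\right) + l{\left(-229 \right)} = \left(115759 + 153270\right) + \left(\frac{10}{7} + \left(-229\right)^{2}\right) = 269029 + \left(\frac{10}{7} + 52441\right) = 269029 + \frac{367097}{7} = \frac{2250300}{7}$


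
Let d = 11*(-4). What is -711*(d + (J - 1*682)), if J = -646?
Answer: 975492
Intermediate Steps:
d = -44
-711*(d + (J - 1*682)) = -711*(-44 + (-646 - 1*682)) = -711*(-44 + (-646 - 682)) = -711*(-44 - 1328) = -711*(-1372) = 975492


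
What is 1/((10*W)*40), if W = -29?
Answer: -1/11600 ≈ -8.6207e-5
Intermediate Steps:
1/((10*W)*40) = 1/((10*(-29))*40) = 1/(-290*40) = 1/(-11600) = -1/11600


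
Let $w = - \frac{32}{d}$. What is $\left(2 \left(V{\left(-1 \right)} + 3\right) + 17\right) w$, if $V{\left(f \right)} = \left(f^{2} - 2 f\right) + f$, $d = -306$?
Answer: $\frac{48}{17} \approx 2.8235$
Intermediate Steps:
$V{\left(f \right)} = f^{2} - f$
$w = \frac{16}{153}$ ($w = - \frac{32}{-306} = \left(-32\right) \left(- \frac{1}{306}\right) = \frac{16}{153} \approx 0.10458$)
$\left(2 \left(V{\left(-1 \right)} + 3\right) + 17\right) w = \left(2 \left(- (-1 - 1) + 3\right) + 17\right) \frac{16}{153} = \left(2 \left(\left(-1\right) \left(-2\right) + 3\right) + 17\right) \frac{16}{153} = \left(2 \left(2 + 3\right) + 17\right) \frac{16}{153} = \left(2 \cdot 5 + 17\right) \frac{16}{153} = \left(10 + 17\right) \frac{16}{153} = 27 \cdot \frac{16}{153} = \frac{48}{17}$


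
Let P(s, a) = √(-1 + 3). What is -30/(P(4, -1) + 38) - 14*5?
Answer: -51040/721 + 15*√2/721 ≈ -70.761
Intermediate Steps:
P(s, a) = √2
-30/(P(4, -1) + 38) - 14*5 = -30/(√2 + 38) - 14*5 = -30/(38 + √2) - 70 = -70 - 30/(38 + √2)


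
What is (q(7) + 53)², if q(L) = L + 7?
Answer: 4489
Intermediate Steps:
q(L) = 7 + L
(q(7) + 53)² = ((7 + 7) + 53)² = (14 + 53)² = 67² = 4489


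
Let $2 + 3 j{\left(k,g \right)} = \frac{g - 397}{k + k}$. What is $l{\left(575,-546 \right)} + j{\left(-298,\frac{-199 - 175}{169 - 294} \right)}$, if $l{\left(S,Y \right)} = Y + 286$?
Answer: $- \frac{58209749}{223500} \approx -260.45$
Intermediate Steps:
$l{\left(S,Y \right)} = 286 + Y$
$j{\left(k,g \right)} = - \frac{2}{3} + \frac{-397 + g}{6 k}$ ($j{\left(k,g \right)} = - \frac{2}{3} + \frac{\left(g - 397\right) \frac{1}{k + k}}{3} = - \frac{2}{3} + \frac{\left(-397 + g\right) \frac{1}{2 k}}{3} = - \frac{2}{3} + \frac{\frac{1}{2} \frac{1}{k} \left(-397 + g\right)}{3} = - \frac{2}{3} + \frac{-397 + g}{6 k}$)
$l{\left(575,-546 \right)} + j{\left(-298,\frac{-199 - 175}{169 - 294} \right)} = \left(286 - 546\right) + \frac{-397 + \frac{-199 - 175}{169 - 294} - -1192}{6 \left(-298\right)} = -260 + \frac{1}{6} \left(- \frac{1}{298}\right) \left(-397 - \frac{374}{-125} + 1192\right) = -260 + \frac{1}{6} \left(- \frac{1}{298}\right) \left(-397 - - \frac{374}{125} + 1192\right) = -260 + \frac{1}{6} \left(- \frac{1}{298}\right) \left(-397 + \frac{374}{125} + 1192\right) = -260 + \frac{1}{6} \left(- \frac{1}{298}\right) \frac{99749}{125} = -260 - \frac{99749}{223500} = - \frac{58209749}{223500}$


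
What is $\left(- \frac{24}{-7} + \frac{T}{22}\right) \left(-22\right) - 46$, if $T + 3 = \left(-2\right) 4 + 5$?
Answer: $- \frac{808}{7} \approx -115.43$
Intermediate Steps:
$T = -6$ ($T = -3 + \left(\left(-2\right) 4 + 5\right) = -3 + \left(-8 + 5\right) = -3 - 3 = -6$)
$\left(- \frac{24}{-7} + \frac{T}{22}\right) \left(-22\right) - 46 = \left(- \frac{24}{-7} - \frac{6}{22}\right) \left(-22\right) - 46 = \left(\left(-24\right) \left(- \frac{1}{7}\right) - \frac{3}{11}\right) \left(-22\right) - 46 = \left(\frac{24}{7} - \frac{3}{11}\right) \left(-22\right) - 46 = \frac{243}{77} \left(-22\right) - 46 = - \frac{486}{7} - 46 = - \frac{808}{7}$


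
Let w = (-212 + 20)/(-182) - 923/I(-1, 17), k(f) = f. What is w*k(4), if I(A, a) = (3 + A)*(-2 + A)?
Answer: 169138/273 ≈ 619.55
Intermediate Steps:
I(A, a) = (-2 + A)*(3 + A)
w = 84569/546 (w = (-212 + 20)/(-182) - 923/(-6 - 1 + (-1)²) = -192*(-1/182) - 923/(-6 - 1 + 1) = 96/91 - 923/(-6) = 96/91 - 923*(-⅙) = 96/91 + 923/6 = 84569/546 ≈ 154.89)
w*k(4) = (84569/546)*4 = 169138/273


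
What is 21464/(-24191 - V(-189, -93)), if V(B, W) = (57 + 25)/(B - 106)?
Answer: -6331880/7136263 ≈ -0.88728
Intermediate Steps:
V(B, W) = 82/(-106 + B)
21464/(-24191 - V(-189, -93)) = 21464/(-24191 - 82/(-106 - 189)) = 21464/(-24191 - 82/(-295)) = 21464/(-24191 - 82*(-1)/295) = 21464/(-24191 - 1*(-82/295)) = 21464/(-24191 + 82/295) = 21464/(-7136263/295) = 21464*(-295/7136263) = -6331880/7136263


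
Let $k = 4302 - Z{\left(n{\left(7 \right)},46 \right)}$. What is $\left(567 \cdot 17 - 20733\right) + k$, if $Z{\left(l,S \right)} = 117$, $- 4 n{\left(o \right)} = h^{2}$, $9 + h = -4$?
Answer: $-6909$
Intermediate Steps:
$h = -13$ ($h = -9 - 4 = -13$)
$n{\left(o \right)} = - \frac{169}{4}$ ($n{\left(o \right)} = - \frac{\left(-13\right)^{2}}{4} = \left(- \frac{1}{4}\right) 169 = - \frac{169}{4}$)
$k = 4185$ ($k = 4302 - 117 = 4185$)
$\left(567 \cdot 17 - 20733\right) + k = \left(567 \cdot 17 - 20733\right) + 4185 = \left(9639 - 20733\right) + 4185 = -11094 + 4185 = -6909$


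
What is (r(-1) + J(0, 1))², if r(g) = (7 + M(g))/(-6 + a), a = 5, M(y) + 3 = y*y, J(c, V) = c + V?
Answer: 16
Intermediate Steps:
J(c, V) = V + c
M(y) = -3 + y² (M(y) = -3 + y*y = -3 + y²)
r(g) = -4 - g² (r(g) = (7 + (-3 + g²))/(-6 + 5) = (4 + g²)/(-1) = (4 + g²)*(-1) = -4 - g²)
(r(-1) + J(0, 1))² = ((-4 - 1*(-1)²) + (1 + 0))² = ((-4 - 1*1) + 1)² = ((-4 - 1) + 1)² = (-5 + 1)² = (-4)² = 16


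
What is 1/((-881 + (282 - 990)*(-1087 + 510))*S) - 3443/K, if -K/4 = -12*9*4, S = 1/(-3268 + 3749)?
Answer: -1402656137/704393280 ≈ -1.9913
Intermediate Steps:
S = 1/481 ≈ 0.0020790
K = 1728 (K = -4*(-12*9)*4 = -(-432)*4 = -4*(-432) = 1728)
1/((-881 + (282 - 990)*(-1087 + 510))*S) - 3443/K = 1/((-881 + (282 - 990)*(-1087 + 510))*(1/481)) - 3443/1728 = 481/(-881 - 708*(-577)) - 3443*1/1728 = 481/(-881 + 408516) - 3443/1728 = 481/407635 - 3443/1728 = -1402656137/704393280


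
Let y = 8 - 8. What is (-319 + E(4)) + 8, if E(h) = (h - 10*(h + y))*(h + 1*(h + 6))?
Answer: -815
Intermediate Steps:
y = 0
E(h) = -9*h*(6 + 2*h) (E(h) = (h - 10*(h + 0))*(h + 1*(h + 6)) = (h - 10*h)*(h + 1*(6 + h)) = (-9*h)*(h + (6 + h)) = (-9*h)*(6 + 2*h) = -9*h*(6 + 2*h))
(-319 + E(4)) + 8 = (-319 + 18*4*(-3 - 1*4)) + 8 = (-319 + 18*4*(-3 - 4)) + 8 = (-319 + 18*4*(-7)) + 8 = (-319 - 504) + 8 = -823 + 8 = -815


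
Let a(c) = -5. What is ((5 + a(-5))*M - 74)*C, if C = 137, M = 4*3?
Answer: -10138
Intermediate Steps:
M = 12
((5 + a(-5))*M - 74)*C = ((5 - 5)*12 - 74)*137 = (0*12 - 74)*137 = (0 - 74)*137 = -74*137 = -10138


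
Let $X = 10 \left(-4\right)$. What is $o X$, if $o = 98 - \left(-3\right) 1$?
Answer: $-4040$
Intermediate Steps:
$X = -40$
$o = 101$ ($o = 98 - -3 = 98 + 3 = 101$)
$o X = 101 \left(-40\right) = -4040$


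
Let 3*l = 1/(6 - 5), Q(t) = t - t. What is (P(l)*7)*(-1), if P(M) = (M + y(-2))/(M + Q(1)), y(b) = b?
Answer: 35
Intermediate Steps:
Q(t) = 0
l = ⅓ (l = 1/(3*(6 - 5)) = (⅓)/1 = (⅓)*1 = ⅓ ≈ 0.33333)
P(M) = (-2 + M)/M (P(M) = (M - 2)/(M + 0) = (-2 + M)/M)
(P(l)*7)*(-1) = (((-2 + ⅓)/(⅓))*7)*(-1) = ((3*(-5/3))*7)*(-1) = -5*7*(-1) = -35*(-1) = 35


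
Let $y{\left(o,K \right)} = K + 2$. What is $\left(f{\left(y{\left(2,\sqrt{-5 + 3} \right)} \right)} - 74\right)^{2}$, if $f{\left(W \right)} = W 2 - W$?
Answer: $\left(72 - i \sqrt{2}\right)^{2} \approx 5182.0 - 203.65 i$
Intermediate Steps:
$y{\left(o,K \right)} = 2 + K$
$f{\left(W \right)} = W$ ($f{\left(W \right)} = 2 W - W = W$)
$\left(f{\left(y{\left(2,\sqrt{-5 + 3} \right)} \right)} - 74\right)^{2} = \left(\left(2 + \sqrt{-5 + 3}\right) - 74\right)^{2} = \left(\left(2 + \sqrt{-2}\right) - 74\right)^{2} = \left(\left(2 + i \sqrt{2}\right) - 74\right)^{2} = \left(-72 + i \sqrt{2}\right)^{2}$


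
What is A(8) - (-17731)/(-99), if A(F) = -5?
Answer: -18226/99 ≈ -184.10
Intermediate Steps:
A(8) - (-17731)/(-99) = -5 - (-17731)/(-99) = -5 - (-17731)*(-1)/99 = -5 - 149*119/99 = -5 - 17731/99 = -18226/99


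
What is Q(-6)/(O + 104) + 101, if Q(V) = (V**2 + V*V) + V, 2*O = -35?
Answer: 17605/173 ≈ 101.76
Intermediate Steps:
O = -35/2 (O = (1/2)*(-35) = -35/2 ≈ -17.500)
Q(V) = V + 2*V**2 (Q(V) = (V**2 + V**2) + V = 2*V**2 + V = V + 2*V**2)
Q(-6)/(O + 104) + 101 = (-6*(1 + 2*(-6)))/(-35/2 + 104) + 101 = (-6*(1 - 12))/(173/2) + 101 = 2*(-6*(-11))/173 + 101 = (2/173)*66 + 101 = 132/173 + 101 = 17605/173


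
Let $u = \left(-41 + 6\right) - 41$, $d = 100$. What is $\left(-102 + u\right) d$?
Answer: $-17800$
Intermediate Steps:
$u = -76$ ($u = -35 - 41 = -76$)
$\left(-102 + u\right) d = \left(-102 - 76\right) 100 = \left(-178\right) 100 = -17800$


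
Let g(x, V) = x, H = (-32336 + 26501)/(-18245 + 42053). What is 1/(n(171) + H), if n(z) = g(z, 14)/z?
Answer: 7936/5991 ≈ 1.3247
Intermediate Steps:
H = -1945/7936 (H = -5835/23808 = -5835*1/23808 = -1945/7936 ≈ -0.24509)
n(z) = 1 (n(z) = z/z = 1)
1/(n(171) + H) = 1/(1 - 1945/7936) = 1/(5991/7936) = 7936/5991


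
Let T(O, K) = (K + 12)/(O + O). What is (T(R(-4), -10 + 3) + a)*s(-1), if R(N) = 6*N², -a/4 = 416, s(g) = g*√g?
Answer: 319483*I/192 ≈ 1664.0*I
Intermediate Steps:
s(g) = g^(3/2)
a = -1664 (a = -4*416 = -1664)
T(O, K) = (12 + K)/(2*O) (T(O, K) = (12 + K)/((2*O)) = (12 + K)*(1/(2*O)) = (12 + K)/(2*O))
(T(R(-4), -10 + 3) + a)*s(-1) = ((12 + (-10 + 3))/(2*((6*(-4)²))) - 1664)*(-1)^(3/2) = ((12 - 7)/(2*((6*16))) - 1664)*(-I) = ((½)*5/96 - 1664)*(-I) = ((½)*(1/96)*5 - 1664)*(-I) = (5/192 - 1664)*(-I) = -(-319483)*I/192 = 319483*I/192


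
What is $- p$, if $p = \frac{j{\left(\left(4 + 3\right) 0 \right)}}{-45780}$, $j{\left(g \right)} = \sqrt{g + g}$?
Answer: $0$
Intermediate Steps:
$j{\left(g \right)} = \sqrt{2} \sqrt{g}$ ($j{\left(g \right)} = \sqrt{2 g} = \sqrt{2} \sqrt{g}$)
$p = 0$ ($p = \frac{\sqrt{2} \sqrt{\left(4 + 3\right) 0}}{-45780} = \sqrt{2} \sqrt{7 \cdot 0} \left(- \frac{1}{45780}\right) = \sqrt{2} \sqrt{0} \left(- \frac{1}{45780}\right) = \sqrt{2} \cdot 0 \left(- \frac{1}{45780}\right) = 0 \left(- \frac{1}{45780}\right) = 0$)
$- p = \left(-1\right) 0 = 0$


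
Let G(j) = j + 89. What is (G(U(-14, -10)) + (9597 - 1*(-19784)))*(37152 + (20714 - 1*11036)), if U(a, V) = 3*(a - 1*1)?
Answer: 1377972750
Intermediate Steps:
U(a, V) = -3 + 3*a (U(a, V) = 3*(a - 1) = 3*(-1 + a) = -3 + 3*a)
G(j) = 89 + j
(G(U(-14, -10)) + (9597 - 1*(-19784)))*(37152 + (20714 - 1*11036)) = ((89 + (-3 + 3*(-14))) + (9597 - 1*(-19784)))*(37152 + (20714 - 1*11036)) = ((89 + (-3 - 42)) + (9597 + 19784))*(37152 + (20714 - 11036)) = ((89 - 45) + 29381)*(37152 + 9678) = (44 + 29381)*46830 = 29425*46830 = 1377972750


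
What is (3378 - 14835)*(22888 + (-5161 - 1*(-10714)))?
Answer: -325848537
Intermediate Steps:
(3378 - 14835)*(22888 + (-5161 - 1*(-10714))) = -11457*(22888 + (-5161 + 10714)) = -11457*(22888 + 5553) = -11457*28441 = -325848537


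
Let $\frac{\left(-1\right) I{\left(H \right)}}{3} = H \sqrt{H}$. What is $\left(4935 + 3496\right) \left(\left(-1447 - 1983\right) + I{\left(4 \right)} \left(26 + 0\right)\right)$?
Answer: $-34179274$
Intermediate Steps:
$I{\left(H \right)} = - 3 H^{\frac{3}{2}}$ ($I{\left(H \right)} = - 3 H \sqrt{H} = - 3 H^{\frac{3}{2}}$)
$\left(4935 + 3496\right) \left(\left(-1447 - 1983\right) + I{\left(4 \right)} \left(26 + 0\right)\right) = \left(4935 + 3496\right) \left(\left(-1447 - 1983\right) + - 3 \cdot 4^{\frac{3}{2}} \left(26 + 0\right)\right) = 8431 \left(-3430 + \left(-3\right) 8 \cdot 26\right) = 8431 \left(-3430 - 624\right) = 8431 \left(-4054\right) = -34179274$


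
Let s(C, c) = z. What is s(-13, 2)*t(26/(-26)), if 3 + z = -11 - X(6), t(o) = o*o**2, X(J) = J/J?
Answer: 15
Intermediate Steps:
X(J) = 1
t(o) = o**3
z = -15 (z = -3 + (-11 - 1*1) = -3 + (-11 - 1) = -3 - 12 = -15)
s(C, c) = -15
s(-13, 2)*t(26/(-26)) = -15*(26/(-26))**3 = -15*(26*(-1/26))**3 = -15*(-1)**3 = -15*(-1) = 15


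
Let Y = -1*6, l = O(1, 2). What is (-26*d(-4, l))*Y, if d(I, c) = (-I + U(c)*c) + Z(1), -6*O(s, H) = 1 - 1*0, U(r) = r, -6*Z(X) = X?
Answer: 1807/3 ≈ 602.33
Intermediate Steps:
Z(X) = -X/6
O(s, H) = -⅙ (O(s, H) = -(1 - 1*0)/6 = -(1 + 0)/6 = -⅙*1 = -⅙)
l = -⅙ ≈ -0.16667
Y = -6
d(I, c) = -⅙ + c² - I (d(I, c) = (-I + c*c) - ⅙*1 = (-I + c²) - ⅙ = (c² - I) - ⅙ = -⅙ + c² - I)
(-26*d(-4, l))*Y = -26*(-⅙ + (-⅙)² - 1*(-4))*(-6) = -26*(-⅙ + 1/36 + 4)*(-6) = -26*139/36*(-6) = -1807/18*(-6) = 1807/3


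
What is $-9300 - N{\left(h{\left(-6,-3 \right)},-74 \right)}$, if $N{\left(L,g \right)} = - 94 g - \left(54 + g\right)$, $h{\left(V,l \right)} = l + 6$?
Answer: $-16276$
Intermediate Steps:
$h{\left(V,l \right)} = 6 + l$
$N{\left(L,g \right)} = -54 - 95 g$
$-9300 - N{\left(h{\left(-6,-3 \right)},-74 \right)} = -9300 - \left(-54 - -7030\right) = -9300 - \left(-54 + 7030\right) = -9300 - 6976 = -16276$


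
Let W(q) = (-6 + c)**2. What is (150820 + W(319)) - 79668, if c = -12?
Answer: 71476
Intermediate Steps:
W(q) = 324 (W(q) = (-6 - 12)**2 = (-18)**2 = 324)
(150820 + W(319)) - 79668 = (150820 + 324) - 79668 = 151144 - 79668 = 71476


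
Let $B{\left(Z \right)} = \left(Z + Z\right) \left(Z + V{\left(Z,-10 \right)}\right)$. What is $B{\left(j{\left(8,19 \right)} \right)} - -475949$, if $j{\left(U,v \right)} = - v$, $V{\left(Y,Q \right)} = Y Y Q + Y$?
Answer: $614573$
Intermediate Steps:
$V{\left(Y,Q \right)} = Y + Q Y^{2}$ ($V{\left(Y,Q \right)} = Y^{2} Q + Y = Q Y^{2} + Y = Y + Q Y^{2}$)
$B{\left(Z \right)} = 2 Z \left(Z + Z \left(1 - 10 Z\right)\right)$ ($B{\left(Z \right)} = \left(Z + Z\right) \left(Z + Z \left(1 - 10 Z\right)\right) = 2 Z \left(Z + Z \left(1 - 10 Z\right)\right)$)
$B{\left(j{\left(8,19 \right)} \right)} - -475949 = \left(\left(-1\right) 19\right)^{2} \left(4 - 20 \left(\left(-1\right) 19\right)\right) - -475949 = \left(-19\right)^{2} \left(4 - -380\right) + 475949 = 361 \left(4 + 380\right) + 475949 = 361 \cdot 384 + 475949 = 138624 + 475949 = 614573$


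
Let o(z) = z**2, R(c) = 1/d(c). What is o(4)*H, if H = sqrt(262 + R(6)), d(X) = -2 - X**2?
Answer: 8*sqrt(378290)/19 ≈ 258.97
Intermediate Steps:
R(c) = 1/(-2 - c**2)
H = sqrt(378290)/38 (H = sqrt(262 - 1/(2 + 6**2)) = sqrt(262 - 1/(2 + 36)) = sqrt(262 - 1/38) = sqrt(9955/38) = sqrt(378290)/38 ≈ 16.186)
o(4)*H = 4**2*(sqrt(378290)/38) = 16*(sqrt(378290)/38) = 8*sqrt(378290)/19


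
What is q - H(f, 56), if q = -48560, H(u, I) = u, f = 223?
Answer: -48783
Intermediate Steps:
q - H(f, 56) = -48560 - 1*223 = -48560 - 223 = -48783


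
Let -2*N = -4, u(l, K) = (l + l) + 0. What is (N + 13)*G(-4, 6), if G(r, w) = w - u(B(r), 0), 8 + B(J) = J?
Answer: 450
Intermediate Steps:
B(J) = -8 + J
u(l, K) = 2*l (u(l, K) = 2*l + 0 = 2*l)
N = 2 (N = -½*(-4) = 2)
G(r, w) = 16 + w - 2*r (G(r, w) = w - 2*(-8 + r) = w - (-16 + 2*r) = w + (16 - 2*r) = 16 + w - 2*r)
(N + 13)*G(-4, 6) = (2 + 13)*(16 + 6 - 2*(-4)) = 15*(16 + 6 + 8) = 15*30 = 450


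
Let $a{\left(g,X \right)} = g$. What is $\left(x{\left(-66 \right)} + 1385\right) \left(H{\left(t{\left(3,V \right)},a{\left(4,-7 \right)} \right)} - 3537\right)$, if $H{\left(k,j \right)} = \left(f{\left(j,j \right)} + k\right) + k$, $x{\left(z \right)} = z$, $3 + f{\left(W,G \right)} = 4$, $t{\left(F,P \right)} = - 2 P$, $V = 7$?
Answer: $-4700916$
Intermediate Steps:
$f{\left(W,G \right)} = 1$ ($f{\left(W,G \right)} = -3 + 4 = 1$)
$H{\left(k,j \right)} = 1 + 2 k$ ($H{\left(k,j \right)} = \left(1 + k\right) + k = 1 + 2 k$)
$\left(x{\left(-66 \right)} + 1385\right) \left(H{\left(t{\left(3,V \right)},a{\left(4,-7 \right)} \right)} - 3537\right) = \left(-66 + 1385\right) \left(\left(1 + 2 \left(\left(-2\right) 7\right)\right) - 3537\right) = 1319 \left(\left(1 + 2 \left(-14\right)\right) - 3537\right) = 1319 \left(\left(1 - 28\right) - 3537\right) = 1319 \left(-27 - 3537\right) = 1319 \left(-3564\right) = -4700916$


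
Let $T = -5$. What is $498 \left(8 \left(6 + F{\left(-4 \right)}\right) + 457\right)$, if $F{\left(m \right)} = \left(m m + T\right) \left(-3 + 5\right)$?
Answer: $339138$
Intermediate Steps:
$F{\left(m \right)} = -10 + 2 m^{2}$ ($F{\left(m \right)} = \left(m m - 5\right) \left(-3 + 5\right) = \left(m^{2} - 5\right) 2 = \left(-5 + m^{2}\right) 2 = -10 + 2 m^{2}$)
$498 \left(8 \left(6 + F{\left(-4 \right)}\right) + 457\right) = 498 \left(8 \left(6 - \left(10 - 2 \left(-4\right)^{2}\right)\right) + 457\right) = 498 \left(8 \left(6 + \left(-10 + 2 \cdot 16\right)\right) + 457\right) = 498 \left(8 \left(6 + \left(-10 + 32\right)\right) + 457\right) = 498 \left(8 \left(6 + 22\right) + 457\right) = 498 \left(8 \cdot 28 + 457\right) = 498 \left(224 + 457\right) = 498 \cdot 681 = 339138$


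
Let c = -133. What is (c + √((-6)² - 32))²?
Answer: 17161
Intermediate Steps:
(c + √((-6)² - 32))² = (-133 + √((-6)² - 32))² = (-133 + √(36 - 32))² = (-133 + √4)² = (-133 + 2)² = (-131)² = 17161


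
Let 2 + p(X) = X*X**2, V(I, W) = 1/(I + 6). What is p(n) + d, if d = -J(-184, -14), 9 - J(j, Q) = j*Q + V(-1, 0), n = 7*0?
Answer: 12826/5 ≈ 2565.2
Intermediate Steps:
V(I, W) = 1/(6 + I)
n = 0
J(j, Q) = 44/5 - Q*j (J(j, Q) = 9 - (j*Q + 1/(6 - 1)) = 9 - (Q*j + 1/5) = 9 - (1/5 + Q*j) = 9 + (-1/5 - Q*j) = 44/5 - Q*j)
p(X) = -2 + X**3 (p(X) = -2 + X*X**2 = -2 + X**3)
d = 12836/5 (d = -(44/5 - 1*(-14)*(-184)) = -(44/5 - 2576) = -1*(-12836/5) = 12836/5 ≈ 2567.2)
p(n) + d = (-2 + 0**3) + 12836/5 = (-2 + 0) + 12836/5 = -2 + 12836/5 = 12826/5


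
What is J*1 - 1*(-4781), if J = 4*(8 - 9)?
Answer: 4777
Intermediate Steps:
J = -4 (J = 4*(-1) = -4)
J*1 - 1*(-4781) = -4*1 - 1*(-4781) = -4 + 4781 = 4777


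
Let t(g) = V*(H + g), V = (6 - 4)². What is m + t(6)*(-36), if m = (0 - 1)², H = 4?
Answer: -1439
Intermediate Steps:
m = 1 (m = (-1)² = 1)
V = 4 (V = 2² = 4)
t(g) = 16 + 4*g (t(g) = 4*(4 + g) = 16 + 4*g)
m + t(6)*(-36) = 1 + (16 + 4*6)*(-36) = 1 + (16 + 24)*(-36) = 1 + 40*(-36) = 1 - 1440 = -1439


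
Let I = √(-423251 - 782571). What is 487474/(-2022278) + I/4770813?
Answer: -243737/1011139 + I*√1205822/4770813 ≈ -0.24105 + 0.00023017*I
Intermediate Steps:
I = I*√1205822 (I = √(-1205822) = I*√1205822 ≈ 1098.1*I)
487474/(-2022278) + I/4770813 = 487474/(-2022278) + (I*√1205822)/4770813 = 487474*(-1/2022278) + (I*√1205822)*(1/4770813) = -243737/1011139 + I*√1205822/4770813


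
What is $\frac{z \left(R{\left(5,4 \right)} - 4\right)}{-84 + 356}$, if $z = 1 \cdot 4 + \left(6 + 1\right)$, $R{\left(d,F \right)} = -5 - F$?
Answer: $- \frac{143}{272} \approx -0.52573$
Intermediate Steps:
$z = 11$ ($z = 4 + 7 = 11$)
$\frac{z \left(R{\left(5,4 \right)} - 4\right)}{-84 + 356} = \frac{11 \left(\left(-5 - 4\right) - 4\right)}{-84 + 356} = \frac{11 \left(\left(-5 - 4\right) - 4\right)}{272} = \frac{11 \left(-9 - 4\right)}{272} = \frac{11 \left(-13\right)}{272} = \frac{1}{272} \left(-143\right) = - \frac{143}{272}$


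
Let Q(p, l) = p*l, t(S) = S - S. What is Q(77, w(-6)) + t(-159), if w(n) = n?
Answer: -462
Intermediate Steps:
t(S) = 0
Q(p, l) = l*p
Q(77, w(-6)) + t(-159) = -6*77 + 0 = -462 + 0 = -462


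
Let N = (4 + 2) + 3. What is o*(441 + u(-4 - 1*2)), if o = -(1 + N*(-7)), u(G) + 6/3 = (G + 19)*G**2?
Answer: 56234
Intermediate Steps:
N = 9 (N = 6 + 3 = 9)
u(G) = -2 + G**2*(19 + G) (u(G) = -2 + (G + 19)*G**2 = -2 + (19 + G)*G**2 = -2 + G**2*(19 + G))
o = 62 (o = -(1 + 9*(-7)) = -(1 - 63) = -1*(-62) = 62)
o*(441 + u(-4 - 1*2)) = 62*(441 + (-2 + (-4 - 1*2)**3 + 19*(-4 - 1*2)**2)) = 62*(441 + (-2 + (-4 - 2)**3 + 19*(-4 - 2)**2)) = 62*(441 + (-2 + (-6)**3 + 19*(-6)**2)) = 62*(441 + (-2 - 216 + 19*36)) = 62*(441 + (-2 - 216 + 684)) = 62*(441 + 466) = 62*907 = 56234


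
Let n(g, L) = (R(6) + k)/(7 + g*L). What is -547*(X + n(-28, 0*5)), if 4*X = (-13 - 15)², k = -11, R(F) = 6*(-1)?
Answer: -741185/7 ≈ -1.0588e+5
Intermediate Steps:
R(F) = -6
X = 196 (X = (-13 - 15)²/4 = (¼)*(-28)² = (¼)*784 = 196)
n(g, L) = -17/(7 + L*g) (n(g, L) = (-6 - 11)/(7 + g*L) = -17/(7 + L*g))
-547*(X + n(-28, 0*5)) = -547*(196 - 17/(7 + (0*5)*(-28))) = -547*(196 - 17/(7 + 0*(-28))) = -547*(196 - 17/(7 + 0)) = -547*(196 - 17/7) = -547*1355/7 = -741185/7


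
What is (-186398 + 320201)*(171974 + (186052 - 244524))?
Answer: 15186908106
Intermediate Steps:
(-186398 + 320201)*(171974 + (186052 - 244524)) = 133803*(171974 - 58472) = 133803*113502 = 15186908106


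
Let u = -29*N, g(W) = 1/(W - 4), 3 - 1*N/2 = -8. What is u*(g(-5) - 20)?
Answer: 115478/9 ≈ 12831.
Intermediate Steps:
N = 22 (N = 6 - 2*(-8) = 6 + 16 = 22)
g(W) = 1/(-4 + W)
u = -638 (u = -29*22 = -638)
u*(g(-5) - 20) = -638*(1/(-4 - 5) - 20) = -638*(1/(-9) - 20) = -638*(-1/9 - 20) = -638*(-181/9) = 115478/9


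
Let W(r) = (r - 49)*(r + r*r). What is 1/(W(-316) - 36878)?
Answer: -1/36368978 ≈ -2.7496e-8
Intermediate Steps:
W(r) = (-49 + r)*(r + r**2)
1/(W(-316) - 36878) = 1/(-316*(-49 + (-316)**2 - 48*(-316)) - 36878) = 1/(-316*(-49 + 99856 + 15168) - 36878) = 1/(-316*114975 - 36878) = 1/(-36332100 - 36878) = 1/(-36368978) = -1/36368978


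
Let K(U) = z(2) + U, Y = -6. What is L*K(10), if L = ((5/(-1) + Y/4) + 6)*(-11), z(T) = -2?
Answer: 44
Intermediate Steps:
K(U) = -2 + U
L = 11/2 (L = ((5/(-1) - 6/4) + 6)*(-11) = ((5*(-1) - 6*1/4) + 6)*(-11) = ((-5 - 3/2) + 6)*(-11) = (-13/2 + 6)*(-11) = -1/2*(-11) = 11/2 ≈ 5.5000)
L*K(10) = 11*(-2 + 10)/2 = (11/2)*8 = 44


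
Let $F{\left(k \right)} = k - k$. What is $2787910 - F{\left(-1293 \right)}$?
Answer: $2787910$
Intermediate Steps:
$F{\left(k \right)} = 0$
$2787910 - F{\left(-1293 \right)} = 2787910 - 0 = 2787910 + 0 = 2787910$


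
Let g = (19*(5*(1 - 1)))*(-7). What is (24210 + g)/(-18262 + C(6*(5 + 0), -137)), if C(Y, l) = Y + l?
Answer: -2690/2041 ≈ -1.3180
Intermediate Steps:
g = 0 (g = (19*(5*0))*(-7) = (19*0)*(-7) = 0*(-7) = 0)
(24210 + g)/(-18262 + C(6*(5 + 0), -137)) = (24210 + 0)/(-18262 + (6*(5 + 0) - 137)) = 24210/(-18262 + (6*5 - 137)) = 24210/(-18262 + (30 - 137)) = 24210/(-18262 - 107) = 24210/(-18369) = 24210*(-1/18369) = -2690/2041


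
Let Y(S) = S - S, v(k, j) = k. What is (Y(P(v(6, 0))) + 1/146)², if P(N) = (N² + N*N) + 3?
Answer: 1/21316 ≈ 4.6913e-5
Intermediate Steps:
P(N) = 3 + 2*N² (P(N) = (N² + N²) + 3 = 2*N² + 3 = 3 + 2*N²)
Y(S) = 0
(Y(P(v(6, 0))) + 1/146)² = (0 + 1/146)² = (1/146)² = 1/21316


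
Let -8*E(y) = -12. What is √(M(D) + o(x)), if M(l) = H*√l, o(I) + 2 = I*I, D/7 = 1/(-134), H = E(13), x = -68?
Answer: √(82992632 + 201*I*√938)/134 ≈ 67.985 + 0.0025214*I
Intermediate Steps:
E(y) = 3/2 (E(y) = -⅛*(-12) = 3/2)
H = 3/2 ≈ 1.5000
D = -7/134 (D = 7/(-134) = 7*(-1/134) = -7/134 ≈ -0.052239)
o(I) = -2 + I² (o(I) = -2 + I*I = -2 + I²)
M(l) = 3*√l/2
√(M(D) + o(x)) = √(3*√(-7/134)/2 + (-2 + (-68)²)) = √(3*(I*√938/134)/2 + (-2 + 4624)) = √(3*I*√938/268 + 4622) = √(4622 + 3*I*√938/268)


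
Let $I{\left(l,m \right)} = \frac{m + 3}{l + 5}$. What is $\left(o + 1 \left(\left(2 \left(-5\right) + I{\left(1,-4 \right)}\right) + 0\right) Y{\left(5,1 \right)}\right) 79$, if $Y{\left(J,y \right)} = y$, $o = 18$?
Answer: $\frac{3713}{6} \approx 618.83$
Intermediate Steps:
$I{\left(l,m \right)} = \frac{3 + m}{5 + l}$
$\left(o + 1 \left(\left(2 \left(-5\right) + I{\left(1,-4 \right)}\right) + 0\right) Y{\left(5,1 \right)}\right) 79 = \left(18 + 1 \left(\left(2 \left(-5\right) + \frac{3 - 4}{5 + 1}\right) + 0\right) 1\right) 79 = \left(18 + 1 \left(\left(-10 + \frac{1}{6} \left(-1\right)\right) + 0\right) 1\right) 79 = \left(18 + 1 \left(\left(-10 - \frac{1}{6}\right) + 0\right) 1\right) 79 = \left(18 + 1 \left(- \frac{61}{6} + 0\right) 1\right) 79 = \left(18 + 1 \left(- \frac{61}{6}\right) 1\right) 79 = \left(18 - \frac{61}{6}\right) 79 = \frac{47}{6} \cdot 79 = \frac{3713}{6}$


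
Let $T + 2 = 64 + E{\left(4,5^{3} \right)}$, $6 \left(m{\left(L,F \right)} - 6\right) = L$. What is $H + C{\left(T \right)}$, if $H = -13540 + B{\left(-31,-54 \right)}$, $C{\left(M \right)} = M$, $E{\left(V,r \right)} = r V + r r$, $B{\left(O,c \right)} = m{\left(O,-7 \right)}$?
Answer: $\frac{15887}{6} \approx 2647.8$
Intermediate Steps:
$m{\left(L,F \right)} = 6 + \frac{L}{6}$
$B{\left(O,c \right)} = 6 + \frac{O}{6}$
$E{\left(V,r \right)} = r^{2} + V r$ ($E{\left(V,r \right)} = V r + r^{2} = r^{2} + V r$)
$T = 16187$ ($T = -2 + \left(64 + 5^{3} \left(4 + 5^{3}\right)\right) = -2 + \left(64 + 125 \left(4 + 125\right)\right) = -2 + \left(64 + 125 \cdot 129\right) = -2 + \left(64 + 16125\right) = -2 + 16189 = 16187$)
$H = - \frac{81235}{6}$ ($H = -13540 + \left(6 + \frac{1}{6} \left(-31\right)\right) = -13540 + \left(6 - \frac{31}{6}\right) = -13540 + \frac{5}{6} = - \frac{81235}{6} \approx -13539.0$)
$H + C{\left(T \right)} = - \frac{81235}{6} + 16187 = \frac{15887}{6}$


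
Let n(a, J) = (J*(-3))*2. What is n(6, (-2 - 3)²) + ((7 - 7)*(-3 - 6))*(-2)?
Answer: -150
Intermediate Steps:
n(a, J) = -6*J (n(a, J) = -3*J*2 = -6*J)
n(6, (-2 - 3)²) + ((7 - 7)*(-3 - 6))*(-2) = -6*(-2 - 3)² + ((7 - 7)*(-3 - 6))*(-2) = -6*(-5)² + (0*(-9))*(-2) = -6*25 + 0*(-2) = -150 + 0 = -150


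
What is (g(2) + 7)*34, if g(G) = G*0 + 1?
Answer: 272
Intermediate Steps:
g(G) = 1 (g(G) = 0 + 1 = 1)
(g(2) + 7)*34 = (1 + 7)*34 = 8*34 = 272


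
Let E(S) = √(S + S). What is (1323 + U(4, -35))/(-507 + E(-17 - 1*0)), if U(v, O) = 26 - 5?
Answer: -681408/257083 - 1344*I*√34/257083 ≈ -2.6505 - 0.030484*I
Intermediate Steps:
U(v, O) = 21
E(S) = √2*√S (E(S) = √(2*S) = √2*√S)
(1323 + U(4, -35))/(-507 + E(-17 - 1*0)) = (1323 + 21)/(-507 + √2*√(-17 - 1*0)) = 1344/(-507 + √2*√(-17 + 0)) = 1344/(-507 + √2*√(-17)) = 1344/(-507 + √2*(I*√17)) = 1344/(-507 + I*√34)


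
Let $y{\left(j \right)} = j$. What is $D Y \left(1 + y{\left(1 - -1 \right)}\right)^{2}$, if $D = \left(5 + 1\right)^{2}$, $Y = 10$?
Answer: $3240$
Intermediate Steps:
$D = 36$ ($D = 6^{2} = 36$)
$D Y \left(1 + y{\left(1 - -1 \right)}\right)^{2} = 36 \cdot 10 \left(1 + \left(1 - -1\right)\right)^{2} = 360 \left(1 + \left(1 + 1\right)\right)^{2} = 360 \left(1 + 2\right)^{2} = 360 \cdot 3^{2} = 360 \cdot 9 = 3240$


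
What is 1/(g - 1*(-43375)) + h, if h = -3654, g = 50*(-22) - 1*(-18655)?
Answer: -222638219/60930 ≈ -3654.0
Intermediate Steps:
g = 17555 (g = -1100 + 18655 = 17555)
1/(g - 1*(-43375)) + h = 1/(17555 - 1*(-43375)) - 3654 = 1/(17555 + 43375) - 3654 = 1/60930 - 3654 = -222638219/60930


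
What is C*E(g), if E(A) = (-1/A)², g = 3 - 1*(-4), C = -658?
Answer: -94/7 ≈ -13.429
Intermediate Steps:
g = 7 (g = 3 + 4 = 7)
E(A) = A⁻²
C*E(g) = -658/7² = -658*1/49 = -94/7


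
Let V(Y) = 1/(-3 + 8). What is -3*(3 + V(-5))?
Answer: -48/5 ≈ -9.6000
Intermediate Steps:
V(Y) = ⅕ (V(Y) = 1/5 = ⅕)
-3*(3 + V(-5)) = -3*(3 + ⅕) = -3*16/5 = -48/5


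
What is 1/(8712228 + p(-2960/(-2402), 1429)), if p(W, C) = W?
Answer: 1201/10463387308 ≈ 1.1478e-7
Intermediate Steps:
1/(8712228 + p(-2960/(-2402), 1429)) = 1/(8712228 - 2960/(-2402)) = 1/(8712228 - 2960*(-1/2402)) = 1/(8712228 + 1480/1201) = 1/(10463387308/1201) = 1201/10463387308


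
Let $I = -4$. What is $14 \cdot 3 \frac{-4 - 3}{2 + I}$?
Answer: $147$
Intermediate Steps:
$14 \cdot 3 \frac{-4 - 3}{2 + I} = 14 \cdot 3 \frac{-4 - 3}{2 - 4} = 42 \left(- \frac{7}{-2}\right) = 42 \left(\left(-7\right) \left(- \frac{1}{2}\right)\right) = 42 \cdot \frac{7}{2} = 147$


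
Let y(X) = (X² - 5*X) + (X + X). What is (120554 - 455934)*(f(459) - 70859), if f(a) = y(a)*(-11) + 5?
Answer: 795923145240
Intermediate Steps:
y(X) = X² - 3*X (y(X) = (X² - 5*X) + 2*X = X² - 3*X)
f(a) = 5 - 11*a*(-3 + a) (f(a) = (a*(-3 + a))*(-11) + 5 = -11*a*(-3 + a) + 5 = 5 - 11*a*(-3 + a))
(120554 - 455934)*(f(459) - 70859) = (120554 - 455934)*((5 - 11*459*(-3 + 459)) - 70859) = -335380*((5 - 11*459*456) - 70859) = -335380*((5 - 2302344) - 70859) = -335380*(-2302339 - 70859) = -335380*(-2373198) = 795923145240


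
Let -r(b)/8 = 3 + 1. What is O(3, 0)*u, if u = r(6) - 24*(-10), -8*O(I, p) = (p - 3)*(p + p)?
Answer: 0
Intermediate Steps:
r(b) = -32 (r(b) = -8*(3 + 1) = -8*4 = -32)
O(I, p) = -p*(-3 + p)/4 (O(I, p) = -(p - 3)*(p + p)/8 = -(-3 + p)*2*p/8 = -p*(-3 + p)/4)
u = 208 (u = -32 - 24*(-10) = -32 + 240 = 208)
O(3, 0)*u = ((¼)*0*(3 - 1*0))*208 = ((¼)*0*(3 + 0))*208 = ((¼)*0*3)*208 = 0*208 = 0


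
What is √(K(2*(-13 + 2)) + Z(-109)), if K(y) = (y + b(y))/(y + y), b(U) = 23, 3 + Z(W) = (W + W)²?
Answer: √23000153/22 ≈ 217.99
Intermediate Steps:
Z(W) = -3 + 4*W² (Z(W) = -3 + (W + W)² = -3 + (2*W)² = -3 + 4*W²)
K(y) = (23 + y)/(2*y) (K(y) = (y + 23)/(y + y) = (23 + y)/((2*y)) = (23 + y)*(1/(2*y)) = (23 + y)/(2*y))
√(K(2*(-13 + 2)) + Z(-109)) = √((23 + 2*(-13 + 2))/(2*((2*(-13 + 2)))) + (-3 + 4*(-109)²)) = √((23 + 2*(-11))/(2*((2*(-11)))) + (-3 + 4*11881)) = √((½)*(23 - 22)/(-22) + (-3 + 47524)) = √((½)*(-1/22)*1 + 47521) = √(-1/44 + 47521) = √(2090923/44) = √23000153/22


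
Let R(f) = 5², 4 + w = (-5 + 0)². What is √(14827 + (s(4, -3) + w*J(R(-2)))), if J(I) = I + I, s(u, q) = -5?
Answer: 16*√62 ≈ 125.98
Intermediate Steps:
w = 21 (w = -4 + (-5 + 0)² = -4 + (-5)² = -4 + 25 = 21)
R(f) = 25
J(I) = 2*I
√(14827 + (s(4, -3) + w*J(R(-2)))) = √(14827 + (-5 + 21*(2*25))) = √(14827 + (-5 + 21*50)) = √(14827 + (-5 + 1050)) = √(14827 + 1045) = √15872 = 16*√62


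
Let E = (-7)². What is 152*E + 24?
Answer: 7472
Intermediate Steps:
E = 49
152*E + 24 = 152*49 + 24 = 7448 + 24 = 7472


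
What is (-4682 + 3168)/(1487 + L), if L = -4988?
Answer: 1514/3501 ≈ 0.43245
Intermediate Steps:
(-4682 + 3168)/(1487 + L) = (-4682 + 3168)/(1487 - 4988) = -1514/(-3501) = -1514*(-1/3501) = 1514/3501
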